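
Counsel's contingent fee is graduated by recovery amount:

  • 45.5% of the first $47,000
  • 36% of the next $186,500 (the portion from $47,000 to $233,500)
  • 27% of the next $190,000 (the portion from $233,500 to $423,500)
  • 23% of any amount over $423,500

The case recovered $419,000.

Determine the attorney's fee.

$138,610.00

First $47,000 at 45.5% = $21,385.00
Next $186,500 at 36% = $67,140.00
Remaining $185,500 at 27% = $50,085.00
Fee: $21,385.00 + $67,140.00 + $50,085.00 = $138,610.00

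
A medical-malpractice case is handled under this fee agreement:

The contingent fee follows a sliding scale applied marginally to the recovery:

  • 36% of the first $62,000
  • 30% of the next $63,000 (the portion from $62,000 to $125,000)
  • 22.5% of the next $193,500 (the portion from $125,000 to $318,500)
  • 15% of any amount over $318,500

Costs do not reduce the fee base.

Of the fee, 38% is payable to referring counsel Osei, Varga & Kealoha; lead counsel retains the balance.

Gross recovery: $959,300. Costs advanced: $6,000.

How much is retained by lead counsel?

Fee base is the gross recovery, $959,300; costs are reimbursed separately.
First $62,000 at 36% = $22,320.00
Next $63,000 at 30% = $18,900.00
Next $193,500 at 22.5% = $43,537.50
Remaining $640,800 at 15% = $96,120.00
Fee: $22,320.00 + $18,900.00 + $43,537.50 + $96,120.00 = $180,877.50
Referral share: 38% of $180,877.50 = $68,733.45; lead counsel retains $180,877.50 − $68,733.45 = $112,144.05.

$112,144.05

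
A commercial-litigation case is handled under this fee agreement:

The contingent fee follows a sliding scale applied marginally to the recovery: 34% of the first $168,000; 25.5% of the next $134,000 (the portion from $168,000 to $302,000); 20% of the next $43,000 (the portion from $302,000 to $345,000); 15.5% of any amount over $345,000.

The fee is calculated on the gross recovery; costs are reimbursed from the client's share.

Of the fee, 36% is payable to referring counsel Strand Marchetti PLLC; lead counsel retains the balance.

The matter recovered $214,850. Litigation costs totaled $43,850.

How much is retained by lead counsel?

Fee base is the gross recovery, $214,850; costs are reimbursed separately.
First $168,000 at 34% = $57,120.00
Remaining $46,850 at 25.5% = $11,946.75
Fee: $57,120.00 + $11,946.75 = $69,066.75
Referral share: 36% of $69,066.75 = $24,864.03; lead counsel retains $69,066.75 − $24,864.03 = $44,202.72.

$44,202.72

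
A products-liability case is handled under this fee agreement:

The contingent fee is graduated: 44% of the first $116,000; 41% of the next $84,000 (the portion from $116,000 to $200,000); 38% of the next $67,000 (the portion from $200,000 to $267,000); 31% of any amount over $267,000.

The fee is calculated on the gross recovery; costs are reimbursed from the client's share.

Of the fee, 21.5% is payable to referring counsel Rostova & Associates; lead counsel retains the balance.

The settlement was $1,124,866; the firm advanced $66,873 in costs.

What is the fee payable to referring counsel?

Fee base is the gross recovery, $1,124,866; costs are reimbursed separately.
First $116,000 at 44% = $51,040.00
Next $84,000 at 41% = $34,440.00
Next $67,000 at 38% = $25,460.00
Remaining $857,866 at 31% = $265,938.46
Fee: $51,040.00 + $34,440.00 + $25,460.00 + $265,938.46 = $376,878.46
Referral share: 21.5% of $376,878.46 = $81,028.87; lead counsel retains $376,878.46 − $81,028.87 = $295,849.59.

$81,028.87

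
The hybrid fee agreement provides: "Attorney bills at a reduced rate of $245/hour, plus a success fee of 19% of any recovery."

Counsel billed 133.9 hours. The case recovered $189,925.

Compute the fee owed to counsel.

Hourly: 133.9 × $245 = $32,805.50
Success fee: 19% of $189,925 = $36,085.75
Total: $32,805.50 + $36,085.75 = $68,891.25

$68,891.25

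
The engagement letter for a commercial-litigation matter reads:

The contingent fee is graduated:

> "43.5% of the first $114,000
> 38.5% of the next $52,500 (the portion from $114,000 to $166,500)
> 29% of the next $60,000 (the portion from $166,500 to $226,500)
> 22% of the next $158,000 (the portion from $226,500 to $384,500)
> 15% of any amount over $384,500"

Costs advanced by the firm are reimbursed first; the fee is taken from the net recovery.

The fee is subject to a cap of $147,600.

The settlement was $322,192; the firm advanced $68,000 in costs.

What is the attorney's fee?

$93,294.74

Fee base (net of costs): $322,192 − $68,000 = $254,192
First $114,000 at 43.5% = $49,590.00
Next $52,500 at 38.5% = $20,212.50
Next $60,000 at 29% = $17,400.00
Remaining $27,692 at 22% = $6,092.24
Fee: $49,590.00 + $20,212.50 + $17,400.00 + $6,092.24 = $93,294.74
$93,294.74 is under the $147,600 cap.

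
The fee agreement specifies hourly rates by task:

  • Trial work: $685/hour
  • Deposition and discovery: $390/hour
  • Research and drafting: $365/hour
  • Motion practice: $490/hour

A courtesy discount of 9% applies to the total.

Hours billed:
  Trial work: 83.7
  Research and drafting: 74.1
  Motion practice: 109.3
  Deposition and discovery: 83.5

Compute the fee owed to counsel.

$155,157.73

Trial work: 83.7 × $685 = $57,334.50
Deposition and discovery: 83.5 × $390 = $32,565.00
Research and drafting: 74.1 × $365 = $27,046.50
Motion practice: 109.3 × $490 = $53,557.00
Subtotal: $170,503.00
Less 9% discount: −$15,345.27
Total: $170,503.00 − $15,345.27 = $155,157.73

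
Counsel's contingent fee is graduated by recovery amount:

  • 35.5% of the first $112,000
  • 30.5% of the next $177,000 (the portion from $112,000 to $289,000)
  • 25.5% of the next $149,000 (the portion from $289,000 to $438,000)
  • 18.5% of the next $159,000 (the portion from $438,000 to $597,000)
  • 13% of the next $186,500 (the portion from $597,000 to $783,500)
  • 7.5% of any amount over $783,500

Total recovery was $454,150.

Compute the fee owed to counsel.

$134,727.75

First $112,000 at 35.5% = $39,760.00
Next $177,000 at 30.5% = $53,985.00
Next $149,000 at 25.5% = $37,995.00
Remaining $16,150 at 18.5% = $2,987.75
Fee: $39,760.00 + $53,985.00 + $37,995.00 + $2,987.75 = $134,727.75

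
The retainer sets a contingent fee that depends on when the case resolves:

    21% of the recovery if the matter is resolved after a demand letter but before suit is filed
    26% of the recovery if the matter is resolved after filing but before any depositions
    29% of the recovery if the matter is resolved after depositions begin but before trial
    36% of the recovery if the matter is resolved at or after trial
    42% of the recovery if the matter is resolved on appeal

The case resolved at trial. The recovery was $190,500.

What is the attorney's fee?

The matter resolved at trial, so the 36% rate applies.
$190,500 × 36% = $68,580.00

$68,580.00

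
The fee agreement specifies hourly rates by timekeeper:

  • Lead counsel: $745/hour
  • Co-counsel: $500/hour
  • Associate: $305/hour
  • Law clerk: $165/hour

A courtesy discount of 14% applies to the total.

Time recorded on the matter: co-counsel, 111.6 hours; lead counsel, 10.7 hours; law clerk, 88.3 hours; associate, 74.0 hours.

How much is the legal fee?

Lead counsel: 10.7 × $745 = $7,971.50
Co-counsel: 111.6 × $500 = $55,800.00
Associate: 74.0 × $305 = $22,570.00
Law clerk: 88.3 × $165 = $14,569.50
Subtotal: $100,911.00
Less 14% discount: −$14,127.54
Total: $100,911.00 − $14,127.54 = $86,783.46

$86,783.46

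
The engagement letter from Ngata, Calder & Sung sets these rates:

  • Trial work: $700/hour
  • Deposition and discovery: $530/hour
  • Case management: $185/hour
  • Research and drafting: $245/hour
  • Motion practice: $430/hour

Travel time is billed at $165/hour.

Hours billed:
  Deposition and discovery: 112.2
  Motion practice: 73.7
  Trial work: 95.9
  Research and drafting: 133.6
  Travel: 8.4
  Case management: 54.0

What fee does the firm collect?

$202,395.00

Trial work: 95.9 × $700 = $67,130.00
Deposition and discovery: 112.2 × $530 = $59,466.00
Case management: 54.0 × $185 = $9,990.00
Research and drafting: 133.6 × $245 = $32,732.00
Motion practice: 73.7 × $430 = $31,691.00
Subtotal: $67,130.00 + $59,466.00 + $9,990.00 + $32,732.00 + $31,691.00 = $201,009.00
Travel: 8.4 × $165 = $1,386.00
Total: $201,009.00 + $1,386.00 = $202,395.00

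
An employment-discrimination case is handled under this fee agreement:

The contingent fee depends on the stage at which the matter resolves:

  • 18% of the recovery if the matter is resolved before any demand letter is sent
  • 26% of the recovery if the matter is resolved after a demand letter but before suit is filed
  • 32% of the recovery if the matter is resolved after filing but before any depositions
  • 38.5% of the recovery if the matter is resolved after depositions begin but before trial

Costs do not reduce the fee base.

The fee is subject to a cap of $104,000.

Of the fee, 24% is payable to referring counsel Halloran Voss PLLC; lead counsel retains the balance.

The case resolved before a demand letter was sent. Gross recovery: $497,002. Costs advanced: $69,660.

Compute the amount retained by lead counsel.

$67,989.87

Fee base is the gross recovery, $497,002; costs are reimbursed separately.
The matter resolved before a demand letter was sent, so the 18% rate applies.
$497,002 × 18% = $89,460.36
$89,460.36 is under the $104,000 cap.
Referral share: 24% of $89,460.36 = $21,470.49; lead counsel retains $89,460.36 − $21,470.49 = $67,989.87.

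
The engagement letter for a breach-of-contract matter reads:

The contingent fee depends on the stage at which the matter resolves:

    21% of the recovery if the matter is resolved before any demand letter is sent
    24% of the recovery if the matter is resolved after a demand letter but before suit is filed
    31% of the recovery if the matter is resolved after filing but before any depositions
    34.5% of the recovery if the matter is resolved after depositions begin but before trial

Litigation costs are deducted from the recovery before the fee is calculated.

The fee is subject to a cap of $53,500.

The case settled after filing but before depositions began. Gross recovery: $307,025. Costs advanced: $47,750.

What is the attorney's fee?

$53,500.00

Fee base (net of costs): $307,025 − $47,750 = $259,275
The matter settled after filing but before depositions began, so the 31% rate applies.
$259,275 × 31% = $80,375.25
$80,375.25 exceeds the $53,500 cap, so the fee is capped at $53,500.00.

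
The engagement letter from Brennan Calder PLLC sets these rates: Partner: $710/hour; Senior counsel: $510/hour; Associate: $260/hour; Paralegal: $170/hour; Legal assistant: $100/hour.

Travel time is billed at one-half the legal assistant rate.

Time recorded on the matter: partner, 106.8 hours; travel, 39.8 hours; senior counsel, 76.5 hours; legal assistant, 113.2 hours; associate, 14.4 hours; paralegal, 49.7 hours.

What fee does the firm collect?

Partner: 106.8 × $710 = $75,828.00
Senior counsel: 76.5 × $510 = $39,015.00
Associate: 14.4 × $260 = $3,744.00
Paralegal: 49.7 × $170 = $8,449.00
Legal assistant: 113.2 × $100 = $11,320.00
Subtotal: $75,828.00 + $39,015.00 + $3,744.00 + $8,449.00 + $11,320.00 = $138,356.00
Travel: 39.8 × ($100 ÷ 2) = 39.8 × $50.00 = $1,990.00
Total: $138,356.00 + $1,990.00 = $140,346.00

$140,346.00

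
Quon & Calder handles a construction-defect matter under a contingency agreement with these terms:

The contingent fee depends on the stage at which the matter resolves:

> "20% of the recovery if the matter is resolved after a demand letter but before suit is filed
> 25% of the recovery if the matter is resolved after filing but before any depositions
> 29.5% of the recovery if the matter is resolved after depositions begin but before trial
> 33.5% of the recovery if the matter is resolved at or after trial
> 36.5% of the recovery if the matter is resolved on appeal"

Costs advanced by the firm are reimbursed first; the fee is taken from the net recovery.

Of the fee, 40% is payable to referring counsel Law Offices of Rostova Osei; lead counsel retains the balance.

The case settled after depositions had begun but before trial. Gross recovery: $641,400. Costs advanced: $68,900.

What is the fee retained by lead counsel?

$101,332.50

Fee base (net of costs): $641,400 − $68,900 = $572,500
The matter settled after depositions had begun but before trial, so the 29.5% rate applies.
$572,500 × 29.5% = $168,887.50
Referral share: 40% of $168,887.50 = $67,555.00; lead counsel retains $168,887.50 − $67,555.00 = $101,332.50.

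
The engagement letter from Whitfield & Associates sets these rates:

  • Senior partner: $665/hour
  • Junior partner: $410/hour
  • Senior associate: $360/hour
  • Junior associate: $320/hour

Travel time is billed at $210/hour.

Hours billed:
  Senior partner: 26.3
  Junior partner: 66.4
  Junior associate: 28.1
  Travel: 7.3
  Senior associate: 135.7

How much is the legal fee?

$104,090.50

Senior partner: 26.3 × $665 = $17,489.50
Junior partner: 66.4 × $410 = $27,224.00
Senior associate: 135.7 × $360 = $48,852.00
Junior associate: 28.1 × $320 = $8,992.00
Subtotal: $17,489.50 + $27,224.00 + $48,852.00 + $8,992.00 = $102,557.50
Travel: 7.3 × $210 = $1,533.00
Total: $102,557.50 + $1,533.00 = $104,090.50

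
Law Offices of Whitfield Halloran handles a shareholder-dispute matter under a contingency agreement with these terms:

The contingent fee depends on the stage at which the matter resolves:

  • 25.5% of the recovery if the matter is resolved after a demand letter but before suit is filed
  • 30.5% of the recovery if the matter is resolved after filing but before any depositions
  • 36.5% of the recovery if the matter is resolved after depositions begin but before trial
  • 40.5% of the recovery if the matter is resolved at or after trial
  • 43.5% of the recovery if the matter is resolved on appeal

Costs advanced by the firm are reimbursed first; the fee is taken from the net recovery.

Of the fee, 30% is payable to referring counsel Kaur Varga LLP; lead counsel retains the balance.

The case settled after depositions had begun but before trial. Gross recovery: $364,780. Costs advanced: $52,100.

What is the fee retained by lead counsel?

Fee base (net of costs): $364,780 − $52,100 = $312,680
The matter settled after depositions had begun but before trial, so the 36.5% rate applies.
$312,680 × 36.5% = $114,128.20
Referral share: 30% of $114,128.20 = $34,238.46; lead counsel retains $114,128.20 − $34,238.46 = $79,889.74.

$79,889.74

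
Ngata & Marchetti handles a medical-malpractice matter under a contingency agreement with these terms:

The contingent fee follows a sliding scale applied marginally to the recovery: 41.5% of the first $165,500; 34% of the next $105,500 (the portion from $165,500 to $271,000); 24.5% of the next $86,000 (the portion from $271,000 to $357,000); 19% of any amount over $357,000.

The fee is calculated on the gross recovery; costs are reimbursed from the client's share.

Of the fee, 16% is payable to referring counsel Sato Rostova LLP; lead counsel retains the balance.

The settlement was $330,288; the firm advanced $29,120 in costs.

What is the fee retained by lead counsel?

Fee base is the gross recovery, $330,288; costs are reimbursed separately.
First $165,500 at 41.5% = $68,682.50
Next $105,500 at 34% = $35,870.00
Remaining $59,288 at 24.5% = $14,525.56
Fee: $68,682.50 + $35,870.00 + $14,525.56 = $119,078.06
Referral share: 16% of $119,078.06 = $19,052.49; lead counsel retains $119,078.06 − $19,052.49 = $100,025.57.

$100,025.57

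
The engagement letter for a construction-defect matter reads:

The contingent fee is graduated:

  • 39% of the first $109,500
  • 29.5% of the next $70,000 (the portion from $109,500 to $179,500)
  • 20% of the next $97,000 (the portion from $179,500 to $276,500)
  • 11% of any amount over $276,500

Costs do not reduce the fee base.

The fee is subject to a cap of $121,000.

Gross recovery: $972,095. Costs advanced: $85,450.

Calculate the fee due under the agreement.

$121,000.00

Fee base is the gross recovery, $972,095; costs are reimbursed separately.
First $109,500 at 39% = $42,705.00
Next $70,000 at 29.5% = $20,650.00
Next $97,000 at 20% = $19,400.00
Remaining $695,595 at 11% = $76,515.45
Fee: $42,705.00 + $20,650.00 + $19,400.00 + $76,515.45 = $159,270.45
$159,270.45 exceeds the $121,000 cap, so the fee is capped at $121,000.00.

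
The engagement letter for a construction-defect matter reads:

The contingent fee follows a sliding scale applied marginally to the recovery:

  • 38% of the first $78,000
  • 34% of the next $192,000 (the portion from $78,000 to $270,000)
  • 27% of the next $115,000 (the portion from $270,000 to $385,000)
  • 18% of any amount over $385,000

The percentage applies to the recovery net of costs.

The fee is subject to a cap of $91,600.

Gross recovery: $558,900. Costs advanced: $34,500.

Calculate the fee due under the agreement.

$91,600.00

Fee base (net of costs): $558,900 − $34,500 = $524,400
First $78,000 at 38% = $29,640.00
Next $192,000 at 34% = $65,280.00
Next $115,000 at 27% = $31,050.00
Remaining $139,400 at 18% = $25,092.00
Fee: $29,640.00 + $65,280.00 + $31,050.00 + $25,092.00 = $151,062.00
$151,062.00 exceeds the $91,600 cap, so the fee is capped at $91,600.00.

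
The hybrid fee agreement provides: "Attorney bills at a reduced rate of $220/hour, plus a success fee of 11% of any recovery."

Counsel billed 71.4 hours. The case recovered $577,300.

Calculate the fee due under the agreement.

$79,211.00

Hourly: 71.4 × $220 = $15,708.00
Success fee: 11% of $577,300 = $63,503.00
Total: $15,708.00 + $63,503.00 = $79,211.00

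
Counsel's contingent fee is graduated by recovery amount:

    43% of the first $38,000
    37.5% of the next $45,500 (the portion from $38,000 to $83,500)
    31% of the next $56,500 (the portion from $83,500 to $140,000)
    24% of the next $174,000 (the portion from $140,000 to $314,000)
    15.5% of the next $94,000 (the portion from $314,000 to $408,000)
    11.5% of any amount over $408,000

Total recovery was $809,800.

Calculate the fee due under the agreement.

$153,454.50

First $38,000 at 43% = $16,340.00
Next $45,500 at 37.5% = $17,062.50
Next $56,500 at 31% = $17,515.00
Next $174,000 at 24% = $41,760.00
Next $94,000 at 15.5% = $14,570.00
Remaining $401,800 at 11.5% = $46,207.00
Fee: $16,340.00 + $17,062.50 + $17,515.00 + $41,760.00 + $14,570.00 + $46,207.00 = $153,454.50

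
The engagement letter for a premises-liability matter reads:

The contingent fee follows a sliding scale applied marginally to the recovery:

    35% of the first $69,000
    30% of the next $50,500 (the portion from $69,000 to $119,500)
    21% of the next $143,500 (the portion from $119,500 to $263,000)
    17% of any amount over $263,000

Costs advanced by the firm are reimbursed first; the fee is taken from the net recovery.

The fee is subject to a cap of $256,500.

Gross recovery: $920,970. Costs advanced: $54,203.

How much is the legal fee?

Fee base (net of costs): $920,970 − $54,203 = $866,767
First $69,000 at 35% = $24,150.00
Next $50,500 at 30% = $15,150.00
Next $143,500 at 21% = $30,135.00
Remaining $603,767 at 17% = $102,640.39
Fee: $24,150.00 + $15,150.00 + $30,135.00 + $102,640.39 = $172,075.39
$172,075.39 is under the $256,500 cap.

$172,075.39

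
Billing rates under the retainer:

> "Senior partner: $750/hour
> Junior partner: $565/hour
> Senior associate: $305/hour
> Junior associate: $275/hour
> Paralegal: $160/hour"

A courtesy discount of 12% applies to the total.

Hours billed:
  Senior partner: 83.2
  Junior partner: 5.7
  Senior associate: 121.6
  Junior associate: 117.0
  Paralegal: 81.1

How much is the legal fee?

$130,116.36

Senior partner: 83.2 × $750 = $62,400.00
Junior partner: 5.7 × $565 = $3,220.50
Senior associate: 121.6 × $305 = $37,088.00
Junior associate: 117.0 × $275 = $32,175.00
Paralegal: 81.1 × $160 = $12,976.00
Subtotal: $147,859.50
Less 12% discount: −$17,743.14
Total: $147,859.50 − $17,743.14 = $130,116.36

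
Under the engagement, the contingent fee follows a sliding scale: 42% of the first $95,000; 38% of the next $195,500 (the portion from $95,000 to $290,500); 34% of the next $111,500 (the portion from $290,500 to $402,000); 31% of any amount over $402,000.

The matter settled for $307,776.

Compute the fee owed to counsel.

$120,063.84

First $95,000 at 42% = $39,900.00
Next $195,500 at 38% = $74,290.00
Remaining $17,276 at 34% = $5,873.84
Fee: $39,900.00 + $74,290.00 + $5,873.84 = $120,063.84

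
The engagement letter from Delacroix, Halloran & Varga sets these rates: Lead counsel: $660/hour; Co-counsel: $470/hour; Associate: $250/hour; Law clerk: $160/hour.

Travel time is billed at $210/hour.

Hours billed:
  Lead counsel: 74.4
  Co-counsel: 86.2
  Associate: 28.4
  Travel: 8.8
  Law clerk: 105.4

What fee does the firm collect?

Lead counsel: 74.4 × $660 = $49,104.00
Co-counsel: 86.2 × $470 = $40,514.00
Associate: 28.4 × $250 = $7,100.00
Law clerk: 105.4 × $160 = $16,864.00
Subtotal: $49,104.00 + $40,514.00 + $7,100.00 + $16,864.00 = $113,582.00
Travel: 8.8 × $210 = $1,848.00
Total: $113,582.00 + $1,848.00 = $115,430.00

$115,430.00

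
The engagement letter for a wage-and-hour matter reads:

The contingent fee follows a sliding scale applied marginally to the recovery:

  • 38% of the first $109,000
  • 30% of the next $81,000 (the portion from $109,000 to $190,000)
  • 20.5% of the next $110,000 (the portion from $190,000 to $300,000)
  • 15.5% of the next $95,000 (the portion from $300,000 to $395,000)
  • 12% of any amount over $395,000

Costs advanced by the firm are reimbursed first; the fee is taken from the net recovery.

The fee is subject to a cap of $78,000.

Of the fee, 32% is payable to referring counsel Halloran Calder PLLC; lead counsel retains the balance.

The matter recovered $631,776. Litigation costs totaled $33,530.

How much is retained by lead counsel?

$53,040.00

Fee base (net of costs): $631,776 − $33,530 = $598,246
First $109,000 at 38% = $41,420.00
Next $81,000 at 30% = $24,300.00
Next $110,000 at 20.5% = $22,550.00
Next $95,000 at 15.5% = $14,725.00
Remaining $203,246 at 12% = $24,389.52
Fee: $41,420.00 + $24,300.00 + $22,550.00 + $14,725.00 + $24,389.52 = $127,384.52
$127,384.52 exceeds the $78,000 cap, so the fee is capped at $78,000.00.
Referral share: 32% of $78,000.00 = $24,960.00; lead counsel retains $78,000.00 − $24,960.00 = $53,040.00.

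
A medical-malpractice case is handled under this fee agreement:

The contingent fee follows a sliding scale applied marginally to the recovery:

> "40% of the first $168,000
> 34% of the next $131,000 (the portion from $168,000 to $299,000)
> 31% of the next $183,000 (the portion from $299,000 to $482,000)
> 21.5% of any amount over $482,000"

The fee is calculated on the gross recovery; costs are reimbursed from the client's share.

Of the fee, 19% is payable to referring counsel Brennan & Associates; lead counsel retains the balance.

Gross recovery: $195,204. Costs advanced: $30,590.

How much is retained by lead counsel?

$61,923.98

Fee base is the gross recovery, $195,204; costs are reimbursed separately.
First $168,000 at 40% = $67,200.00
Remaining $27,204 at 34% = $9,249.36
Fee: $67,200.00 + $9,249.36 = $76,449.36
Referral share: 19% of $76,449.36 = $14,525.38; lead counsel retains $76,449.36 − $14,525.38 = $61,923.98.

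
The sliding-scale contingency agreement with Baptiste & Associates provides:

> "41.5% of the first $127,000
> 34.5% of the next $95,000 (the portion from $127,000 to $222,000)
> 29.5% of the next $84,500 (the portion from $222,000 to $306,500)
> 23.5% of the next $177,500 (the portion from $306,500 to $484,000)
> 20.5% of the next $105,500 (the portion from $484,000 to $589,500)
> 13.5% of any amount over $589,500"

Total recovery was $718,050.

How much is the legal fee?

First $127,000 at 41.5% = $52,705.00
Next $95,000 at 34.5% = $32,775.00
Next $84,500 at 29.5% = $24,927.50
Next $177,500 at 23.5% = $41,712.50
Next $105,500 at 20.5% = $21,627.50
Remaining $128,550 at 13.5% = $17,354.25
Fee: $52,705.00 + $32,775.00 + $24,927.50 + $41,712.50 + $21,627.50 + $17,354.25 = $191,101.75

$191,101.75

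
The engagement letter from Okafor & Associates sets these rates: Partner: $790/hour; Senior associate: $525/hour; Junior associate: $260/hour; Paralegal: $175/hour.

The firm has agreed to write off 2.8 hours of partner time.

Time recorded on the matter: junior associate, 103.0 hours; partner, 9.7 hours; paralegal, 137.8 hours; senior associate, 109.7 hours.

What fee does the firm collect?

$113,938.50

Partner: 9.7 × $790 = $7,663.00
Senior associate: 109.7 × $525 = $57,592.50
Junior associate: 103.0 × $260 = $26,780.00
Paralegal: 137.8 × $175 = $24,115.00
Subtotal: $116,150.50
Write-off: 2.8 × $790 = $2,212.00
Total: $116,150.50 − $2,212.00 = $113,938.50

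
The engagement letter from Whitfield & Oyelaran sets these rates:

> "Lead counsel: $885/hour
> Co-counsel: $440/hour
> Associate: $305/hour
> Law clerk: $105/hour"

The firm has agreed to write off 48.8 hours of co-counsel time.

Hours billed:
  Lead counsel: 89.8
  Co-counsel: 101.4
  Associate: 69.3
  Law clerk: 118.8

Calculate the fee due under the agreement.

$136,227.50

Lead counsel: 89.8 × $885 = $79,473.00
Co-counsel: 101.4 × $440 = $44,616.00
Associate: 69.3 × $305 = $21,136.50
Law clerk: 118.8 × $105 = $12,474.00
Subtotal: $157,699.50
Write-off: 48.8 × $440 = $21,472.00
Total: $157,699.50 − $21,472.00 = $136,227.50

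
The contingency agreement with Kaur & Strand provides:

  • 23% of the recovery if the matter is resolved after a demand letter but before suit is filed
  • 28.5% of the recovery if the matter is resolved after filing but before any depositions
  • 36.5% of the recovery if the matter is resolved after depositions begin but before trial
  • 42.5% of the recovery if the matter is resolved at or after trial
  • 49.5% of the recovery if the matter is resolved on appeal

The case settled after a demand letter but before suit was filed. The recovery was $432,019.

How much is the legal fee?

The matter settled after a demand letter but before suit was filed, so the 23% rate applies.
$432,019 × 23% = $99,364.37

$99,364.37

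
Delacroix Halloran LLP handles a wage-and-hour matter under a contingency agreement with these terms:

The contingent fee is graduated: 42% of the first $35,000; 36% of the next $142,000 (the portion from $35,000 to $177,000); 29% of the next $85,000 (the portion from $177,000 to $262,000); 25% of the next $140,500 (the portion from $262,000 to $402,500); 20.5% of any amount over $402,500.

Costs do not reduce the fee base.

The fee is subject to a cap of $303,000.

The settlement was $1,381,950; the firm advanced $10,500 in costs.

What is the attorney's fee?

$303,000.00

Fee base is the gross recovery, $1,381,950; costs are reimbursed separately.
First $35,000 at 42% = $14,700.00
Next $142,000 at 36% = $51,120.00
Next $85,000 at 29% = $24,650.00
Next $140,500 at 25% = $35,125.00
Remaining $979,450 at 20.5% = $200,787.25
Fee: $14,700.00 + $51,120.00 + $24,650.00 + $35,125.00 + $200,787.25 = $326,382.25
$326,382.25 exceeds the $303,000 cap, so the fee is capped at $303,000.00.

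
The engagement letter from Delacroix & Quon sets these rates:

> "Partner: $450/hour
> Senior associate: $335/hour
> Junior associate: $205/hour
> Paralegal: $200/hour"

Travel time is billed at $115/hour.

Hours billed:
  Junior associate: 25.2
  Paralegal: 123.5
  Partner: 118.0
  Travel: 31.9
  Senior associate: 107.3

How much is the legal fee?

Partner: 118.0 × $450 = $53,100.00
Senior associate: 107.3 × $335 = $35,945.50
Junior associate: 25.2 × $205 = $5,166.00
Paralegal: 123.5 × $200 = $24,700.00
Subtotal: $53,100.00 + $35,945.50 + $5,166.00 + $24,700.00 = $118,911.50
Travel: 31.9 × $115 = $3,668.50
Total: $118,911.50 + $3,668.50 = $122,580.00

$122,580.00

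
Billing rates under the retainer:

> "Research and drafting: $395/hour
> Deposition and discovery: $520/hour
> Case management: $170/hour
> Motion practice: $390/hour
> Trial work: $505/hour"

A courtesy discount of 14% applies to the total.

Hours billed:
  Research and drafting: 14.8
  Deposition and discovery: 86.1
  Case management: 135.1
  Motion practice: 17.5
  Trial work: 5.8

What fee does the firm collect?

$71,671.54

Research and drafting: 14.8 × $395 = $5,846.00
Deposition and discovery: 86.1 × $520 = $44,772.00
Case management: 135.1 × $170 = $22,967.00
Motion practice: 17.5 × $390 = $6,825.00
Trial work: 5.8 × $505 = $2,929.00
Subtotal: $83,339.00
Less 14% discount: −$11,667.46
Total: $83,339.00 − $11,667.46 = $71,671.54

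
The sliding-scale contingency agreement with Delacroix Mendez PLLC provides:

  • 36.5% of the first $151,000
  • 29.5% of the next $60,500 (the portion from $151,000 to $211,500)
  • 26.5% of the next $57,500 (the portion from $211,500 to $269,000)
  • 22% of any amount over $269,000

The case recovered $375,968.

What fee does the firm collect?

$111,732.96

First $151,000 at 36.5% = $55,115.00
Next $60,500 at 29.5% = $17,847.50
Next $57,500 at 26.5% = $15,237.50
Remaining $106,968 at 22% = $23,532.96
Fee: $55,115.00 + $17,847.50 + $15,237.50 + $23,532.96 = $111,732.96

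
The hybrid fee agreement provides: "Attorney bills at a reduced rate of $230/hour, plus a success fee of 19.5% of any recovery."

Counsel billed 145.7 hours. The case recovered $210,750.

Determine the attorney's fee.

$74,607.25

Hourly: 145.7 × $230 = $33,511.00
Success fee: 19.5% of $210,750 = $41,096.25
Total: $33,511.00 + $41,096.25 = $74,607.25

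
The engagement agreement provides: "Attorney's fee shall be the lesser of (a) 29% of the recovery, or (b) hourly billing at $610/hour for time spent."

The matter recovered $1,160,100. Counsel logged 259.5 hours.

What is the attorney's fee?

(a) 29% of $1,160,100 = $336,429.00
(b) 259.5 × $610 = $158,295.00
The lesser is (b): $158,295.00.

$158,295.00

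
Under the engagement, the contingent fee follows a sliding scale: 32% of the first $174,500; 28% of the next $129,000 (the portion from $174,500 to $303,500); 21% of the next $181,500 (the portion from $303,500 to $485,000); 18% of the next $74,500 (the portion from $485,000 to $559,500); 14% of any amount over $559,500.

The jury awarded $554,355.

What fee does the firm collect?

First $174,500 at 32% = $55,840.00
Next $129,000 at 28% = $36,120.00
Next $181,500 at 21% = $38,115.00
Remaining $69,355 at 18% = $12,483.90
Fee: $55,840.00 + $36,120.00 + $38,115.00 + $12,483.90 = $142,558.90

$142,558.90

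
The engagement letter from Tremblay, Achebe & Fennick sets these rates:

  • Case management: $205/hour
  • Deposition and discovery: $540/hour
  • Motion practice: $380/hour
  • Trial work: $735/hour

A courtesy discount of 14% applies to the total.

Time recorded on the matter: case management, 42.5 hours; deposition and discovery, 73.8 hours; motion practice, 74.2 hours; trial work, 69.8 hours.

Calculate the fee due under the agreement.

Case management: 42.5 × $205 = $8,712.50
Deposition and discovery: 73.8 × $540 = $39,852.00
Motion practice: 74.2 × $380 = $28,196.00
Trial work: 69.8 × $735 = $51,303.00
Subtotal: $128,063.50
Less 14% discount: −$17,928.89
Total: $128,063.50 − $17,928.89 = $110,134.61

$110,134.61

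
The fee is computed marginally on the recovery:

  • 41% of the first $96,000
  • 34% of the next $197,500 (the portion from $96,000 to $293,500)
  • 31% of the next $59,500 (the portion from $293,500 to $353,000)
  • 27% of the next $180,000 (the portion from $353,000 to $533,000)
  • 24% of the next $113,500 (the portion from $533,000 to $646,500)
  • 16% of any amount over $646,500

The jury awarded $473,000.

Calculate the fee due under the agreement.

$157,355.00

First $96,000 at 41% = $39,360.00
Next $197,500 at 34% = $67,150.00
Next $59,500 at 31% = $18,445.00
Remaining $120,000 at 27% = $32,400.00
Fee: $39,360.00 + $67,150.00 + $18,445.00 + $32,400.00 = $157,355.00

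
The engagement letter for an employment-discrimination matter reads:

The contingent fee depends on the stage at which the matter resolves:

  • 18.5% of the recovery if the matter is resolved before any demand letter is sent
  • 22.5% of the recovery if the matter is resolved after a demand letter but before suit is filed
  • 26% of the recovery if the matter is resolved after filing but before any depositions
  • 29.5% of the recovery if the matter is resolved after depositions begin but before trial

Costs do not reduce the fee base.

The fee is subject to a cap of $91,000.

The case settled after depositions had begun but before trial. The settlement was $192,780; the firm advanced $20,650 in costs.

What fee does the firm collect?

Fee base is the gross recovery, $192,780; costs are reimbursed separately.
The matter settled after depositions had begun but before trial, so the 29.5% rate applies.
$192,780 × 29.5% = $56,870.10
$56,870.10 is under the $91,000 cap.

$56,870.10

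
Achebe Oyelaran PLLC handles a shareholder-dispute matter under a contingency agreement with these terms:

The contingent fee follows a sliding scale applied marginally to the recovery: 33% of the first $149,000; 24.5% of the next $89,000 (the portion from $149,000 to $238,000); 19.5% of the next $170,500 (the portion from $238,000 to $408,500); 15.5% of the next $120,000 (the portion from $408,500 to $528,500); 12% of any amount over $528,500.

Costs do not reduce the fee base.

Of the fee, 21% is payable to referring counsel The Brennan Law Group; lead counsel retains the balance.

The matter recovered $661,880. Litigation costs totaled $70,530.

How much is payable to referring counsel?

Fee base is the gross recovery, $661,880; costs are reimbursed separately.
First $149,000 at 33% = $49,170.00
Next $89,000 at 24.5% = $21,805.00
Next $170,500 at 19.5% = $33,247.50
Next $120,000 at 15.5% = $18,600.00
Remaining $133,380 at 12% = $16,005.60
Fee: $49,170.00 + $21,805.00 + $33,247.50 + $18,600.00 + $16,005.60 = $138,828.10
Referral share: 21% of $138,828.10 = $29,153.90; lead counsel retains $138,828.10 − $29,153.90 = $109,674.20.

$29,153.90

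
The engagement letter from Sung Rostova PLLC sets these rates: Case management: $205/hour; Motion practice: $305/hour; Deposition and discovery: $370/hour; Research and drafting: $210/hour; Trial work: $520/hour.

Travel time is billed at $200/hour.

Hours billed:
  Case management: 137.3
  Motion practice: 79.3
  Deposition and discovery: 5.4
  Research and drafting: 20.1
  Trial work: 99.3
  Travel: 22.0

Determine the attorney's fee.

Case management: 137.3 × $205 = $28,146.50
Motion practice: 79.3 × $305 = $24,186.50
Deposition and discovery: 5.4 × $370 = $1,998.00
Research and drafting: 20.1 × $210 = $4,221.00
Trial work: 99.3 × $520 = $51,636.00
Subtotal: $28,146.50 + $24,186.50 + $1,998.00 + $4,221.00 + $51,636.00 = $110,188.00
Travel: 22.0 × $200 = $4,400.00
Total: $110,188.00 + $4,400.00 = $114,588.00

$114,588.00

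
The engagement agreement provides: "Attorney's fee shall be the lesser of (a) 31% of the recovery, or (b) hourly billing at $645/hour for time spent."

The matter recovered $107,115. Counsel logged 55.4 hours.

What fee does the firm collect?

(a) 31% of $107,115 = $33,205.65
(b) 55.4 × $645 = $35,733.00
The lesser is (a): $33,205.65.

$33,205.65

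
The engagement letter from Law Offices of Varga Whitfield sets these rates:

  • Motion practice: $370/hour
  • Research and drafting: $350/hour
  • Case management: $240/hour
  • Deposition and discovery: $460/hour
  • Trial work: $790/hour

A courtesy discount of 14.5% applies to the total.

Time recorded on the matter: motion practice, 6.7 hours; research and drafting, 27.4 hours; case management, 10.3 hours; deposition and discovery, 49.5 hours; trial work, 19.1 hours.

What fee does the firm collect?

Motion practice: 6.7 × $370 = $2,479.00
Research and drafting: 27.4 × $350 = $9,590.00
Case management: 10.3 × $240 = $2,472.00
Deposition and discovery: 49.5 × $460 = $22,770.00
Trial work: 19.1 × $790 = $15,089.00
Subtotal: $52,400.00
Less 14.5% discount: −$7,598.00
Total: $52,400.00 − $7,598.00 = $44,802.00

$44,802.00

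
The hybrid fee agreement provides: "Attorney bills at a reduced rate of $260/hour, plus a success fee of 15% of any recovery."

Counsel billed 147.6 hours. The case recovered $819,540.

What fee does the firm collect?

Hourly: 147.6 × $260 = $38,376.00
Success fee: 15% of $819,540 = $122,931.00
Total: $38,376.00 + $122,931.00 = $161,307.00

$161,307.00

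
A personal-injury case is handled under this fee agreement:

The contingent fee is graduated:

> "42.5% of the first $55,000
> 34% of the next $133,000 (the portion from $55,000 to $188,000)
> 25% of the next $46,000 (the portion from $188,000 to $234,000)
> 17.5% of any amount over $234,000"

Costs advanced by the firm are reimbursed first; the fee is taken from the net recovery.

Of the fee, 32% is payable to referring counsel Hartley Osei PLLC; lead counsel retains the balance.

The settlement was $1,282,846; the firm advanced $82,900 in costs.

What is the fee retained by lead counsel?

Fee base (net of costs): $1,282,846 − $82,900 = $1,199,946
First $55,000 at 42.5% = $23,375.00
Next $133,000 at 34% = $45,220.00
Next $46,000 at 25% = $11,500.00
Remaining $965,946 at 17.5% = $169,040.55
Fee: $23,375.00 + $45,220.00 + $11,500.00 + $169,040.55 = $249,135.55
Referral share: 32% of $249,135.55 = $79,723.38; lead counsel retains $249,135.55 − $79,723.38 = $169,412.17.

$169,412.17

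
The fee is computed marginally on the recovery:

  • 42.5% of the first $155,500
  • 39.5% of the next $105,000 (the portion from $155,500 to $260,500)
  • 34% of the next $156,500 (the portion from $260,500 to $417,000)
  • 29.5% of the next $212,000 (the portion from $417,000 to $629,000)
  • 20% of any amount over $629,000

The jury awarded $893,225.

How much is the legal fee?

First $155,500 at 42.5% = $66,087.50
Next $105,000 at 39.5% = $41,475.00
Next $156,500 at 34% = $53,210.00
Next $212,000 at 29.5% = $62,540.00
Remaining $264,225 at 20% = $52,845.00
Fee: $66,087.50 + $41,475.00 + $53,210.00 + $62,540.00 + $52,845.00 = $276,157.50

$276,157.50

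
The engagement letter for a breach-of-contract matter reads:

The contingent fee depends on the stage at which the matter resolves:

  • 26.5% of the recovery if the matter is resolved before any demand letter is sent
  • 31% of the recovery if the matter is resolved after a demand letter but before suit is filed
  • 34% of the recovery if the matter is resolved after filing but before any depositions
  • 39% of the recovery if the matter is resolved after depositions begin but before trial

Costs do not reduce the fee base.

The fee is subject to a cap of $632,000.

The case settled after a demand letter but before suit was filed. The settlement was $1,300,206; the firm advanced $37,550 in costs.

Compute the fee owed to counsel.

Fee base is the gross recovery, $1,300,206; costs are reimbursed separately.
The matter settled after a demand letter but before suit was filed, so the 31% rate applies.
$1,300,206 × 31% = $403,063.86
$403,063.86 is under the $632,000 cap.

$403,063.86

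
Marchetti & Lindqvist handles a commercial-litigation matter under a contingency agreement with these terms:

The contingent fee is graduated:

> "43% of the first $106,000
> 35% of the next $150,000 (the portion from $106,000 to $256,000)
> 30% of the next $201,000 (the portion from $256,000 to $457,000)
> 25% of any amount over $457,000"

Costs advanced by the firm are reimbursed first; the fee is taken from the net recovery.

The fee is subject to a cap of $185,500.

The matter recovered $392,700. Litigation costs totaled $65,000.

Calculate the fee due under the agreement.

$119,590.00

Fee base (net of costs): $392,700 − $65,000 = $327,700
First $106,000 at 43% = $45,580.00
Next $150,000 at 35% = $52,500.00
Remaining $71,700 at 30% = $21,510.00
Fee: $45,580.00 + $52,500.00 + $21,510.00 = $119,590.00
$119,590.00 is under the $185,500 cap.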